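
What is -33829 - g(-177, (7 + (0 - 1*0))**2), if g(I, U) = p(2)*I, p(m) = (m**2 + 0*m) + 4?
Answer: -32413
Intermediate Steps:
p(m) = 4 + m**2 (p(m) = (m**2 + 0) + 4 = m**2 + 4 = 4 + m**2)
g(I, U) = 8*I (g(I, U) = (4 + 2**2)*I = (4 + 4)*I = 8*I)
-33829 - g(-177, (7 + (0 - 1*0))**2) = -33829 - 8*(-177) = -33829 - 1*(-1416) = -33829 + 1416 = -32413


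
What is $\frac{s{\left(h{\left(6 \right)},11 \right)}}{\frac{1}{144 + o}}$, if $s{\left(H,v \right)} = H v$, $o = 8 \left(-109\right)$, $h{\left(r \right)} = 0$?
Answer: $0$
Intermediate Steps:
$o = -872$
$\frac{s{\left(h{\left(6 \right)},11 \right)}}{\frac{1}{144 + o}} = \frac{0 \cdot 11}{\frac{1}{144 - 872}} = \frac{0}{\frac{1}{-728}} = \frac{0}{- \frac{1}{728}} = 0 \left(-728\right) = 0$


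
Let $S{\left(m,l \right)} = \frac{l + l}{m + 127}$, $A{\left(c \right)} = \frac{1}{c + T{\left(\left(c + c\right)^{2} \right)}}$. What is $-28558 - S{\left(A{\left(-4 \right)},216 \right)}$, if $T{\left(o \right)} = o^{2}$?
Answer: $- \frac{14842931974}{519685} \approx -28561.0$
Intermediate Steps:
$A{\left(c \right)} = \frac{1}{c + 16 c^{4}}$ ($A{\left(c \right)} = \frac{1}{c + \left(\left(c + c\right)^{2}\right)^{2}} = \frac{1}{c + \left(\left(2 c\right)^{2}\right)^{2}} = \frac{1}{c + \left(4 c^{2}\right)^{2}} = \frac{1}{c + 16 c^{4}}$)
$S{\left(m,l \right)} = \frac{2 l}{127 + m}$
$-28558 - S{\left(A{\left(-4 \right)},216 \right)} = -28558 - 2 \cdot 216 \frac{1}{127 + \frac{1}{-4 + 16 \left(-4\right)^{4}}} = -28558 - 2 \cdot 216 \frac{1}{127 + \frac{1}{-4 + 16 \cdot 256}} = -28558 - 2 \cdot 216 \frac{1}{127 + \frac{1}{-4 + 4096}} = -28558 - 2 \cdot 216 \frac{1}{127 + \frac{1}{4092}} = -28558 - 2 \cdot 216 \frac{1}{\frac{519685}{4092}} = -28558 - 2 \cdot 216 \cdot \frac{4092}{519685} = -28558 - \frac{1767744}{519685} = - \frac{14842931974}{519685}$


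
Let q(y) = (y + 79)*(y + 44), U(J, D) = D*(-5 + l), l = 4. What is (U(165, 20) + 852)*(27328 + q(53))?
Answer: 33389824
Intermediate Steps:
U(J, D) = -D (U(J, D) = D*(-5 + 4) = D*(-1) = -D)
q(y) = (44 + y)*(79 + y) (q(y) = (79 + y)*(44 + y) = (44 + y)*(79 + y))
(U(165, 20) + 852)*(27328 + q(53)) = (-1*20 + 852)*(27328 + (3476 + 53² + 123*53)) = (-20 + 852)*(27328 + (3476 + 2809 + 6519)) = 832*(27328 + 12804) = 832*40132 = 33389824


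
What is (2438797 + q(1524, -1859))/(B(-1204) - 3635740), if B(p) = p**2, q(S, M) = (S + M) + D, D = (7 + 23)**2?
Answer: -1219681/1093062 ≈ -1.1158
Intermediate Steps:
D = 900 (D = 30**2 = 900)
q(S, M) = 900 + M + S (q(S, M) = (S + M) + 900 = (M + S) + 900 = 900 + M + S)
(2438797 + q(1524, -1859))/(B(-1204) - 3635740) = (2438797 + (900 - 1859 + 1524))/((-1204)**2 - 3635740) = (2438797 + 565)/(1449616 - 3635740) = 2439362/(-2186124) = 2439362*(-1/2186124) = -1219681/1093062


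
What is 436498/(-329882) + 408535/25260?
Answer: 12374240339/833281932 ≈ 14.850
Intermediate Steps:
436498/(-329882) + 408535/25260 = 436498*(-1/329882) + 408535*(1/25260) = -218249/164941 + 81707/5052 = 12374240339/833281932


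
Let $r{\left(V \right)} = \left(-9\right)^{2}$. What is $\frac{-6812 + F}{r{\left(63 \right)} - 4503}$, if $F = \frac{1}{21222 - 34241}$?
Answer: $\frac{88685429}{57570018} \approx 1.5405$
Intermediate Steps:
$r{\left(V \right)} = 81$
$F = - \frac{1}{13019}$ ($F = \frac{1}{-13019} = - \frac{1}{13019} \approx -7.6811 \cdot 10^{-5}$)
$\frac{-6812 + F}{r{\left(63 \right)} - 4503} = \frac{-6812 - \frac{1}{13019}}{81 - 4503} = - \frac{88685429}{13019 \left(-4422\right)} = \left(- \frac{88685429}{13019}\right) \left(- \frac{1}{4422}\right) = \frac{88685429}{57570018}$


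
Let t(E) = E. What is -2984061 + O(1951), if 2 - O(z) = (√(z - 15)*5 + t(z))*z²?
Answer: -8266680630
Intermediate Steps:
O(z) = 2 - z²*(z + 5*√(-15 + z)) (O(z) = 2 - (√(z - 15)*5 + z)*z² = 2 - (√(-15 + z)*5 + z)*z² = 2 - (5*√(-15 + z) + z)*z² = 2 - (z + 5*√(-15 + z))*z² = 2 - z²*(z + 5*√(-15 + z)))
-2984061 + O(1951) = -2984061 + (2 - 1*1951³ - 5*1951²*√(-15 + 1951)) = -2984061 + (2 - 1*7426288351 - 5*3806401*√1936) = -2984061 + (2 - 7426288351 - 5*3806401*44) = -2984061 + (2 - 7426288351 - 837408220) = -2984061 - 8263696569 = -8266680630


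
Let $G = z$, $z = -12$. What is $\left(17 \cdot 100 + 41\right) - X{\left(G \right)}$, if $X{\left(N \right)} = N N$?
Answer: $1597$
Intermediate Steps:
$G = -12$
$X{\left(N \right)} = N^{2}$
$\left(17 \cdot 100 + 41\right) - X{\left(G \right)} = \left(17 \cdot 100 + 41\right) - \left(-12\right)^{2} = \left(1700 + 41\right) - 144 = 1741 - 144 = 1597$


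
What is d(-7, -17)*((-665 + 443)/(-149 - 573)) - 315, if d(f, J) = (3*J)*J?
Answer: -17478/361 ≈ -48.416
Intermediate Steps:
d(f, J) = 3*J**2
d(-7, -17)*((-665 + 443)/(-149 - 573)) - 315 = (3*(-17)**2)*((-665 + 443)/(-149 - 573)) - 315 = (3*289)*(-222/(-722)) - 315 = 867*(-222*(-1/722)) - 315 = 867*(111/361) - 315 = 96237/361 - 315 = -17478/361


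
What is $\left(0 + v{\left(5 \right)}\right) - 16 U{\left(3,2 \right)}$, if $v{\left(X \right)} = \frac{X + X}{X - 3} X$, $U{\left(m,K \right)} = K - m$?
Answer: $41$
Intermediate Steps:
$v{\left(X \right)} = \frac{2 X^{2}}{-3 + X}$ ($v{\left(X \right)} = \frac{2 X}{-3 + X} X = \frac{2 X^{2}}{-3 + X}$)
$\left(0 + v{\left(5 \right)}\right) - 16 U{\left(3,2 \right)} = \left(0 + \frac{2 \cdot 5^{2}}{-3 + 5}\right) - 16 \left(2 - 3\right) = \left(0 + 2 \cdot 25 \cdot \frac{1}{2}\right) - 16 \left(2 - 3\right) = \left(0 + 2 \cdot 25 \cdot \frac{1}{2}\right) - -16 = \left(0 + 25\right) + 16 = 25 + 16 = 41$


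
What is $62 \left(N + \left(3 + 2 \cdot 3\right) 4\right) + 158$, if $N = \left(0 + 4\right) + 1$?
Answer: $2700$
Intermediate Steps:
$N = 5$ ($N = 4 + 1 = 5$)
$62 \left(N + \left(3 + 2 \cdot 3\right) 4\right) + 158 = 62 \left(5 + \left(3 + 2 \cdot 3\right) 4\right) + 158 = 62 \left(5 + \left(3 + 6\right) 4\right) + 158 = 62 \left(5 + 9 \cdot 4\right) + 158 = 62 \left(5 + 36\right) + 158 = 62 \cdot 41 + 158 = 2542 + 158 = 2700$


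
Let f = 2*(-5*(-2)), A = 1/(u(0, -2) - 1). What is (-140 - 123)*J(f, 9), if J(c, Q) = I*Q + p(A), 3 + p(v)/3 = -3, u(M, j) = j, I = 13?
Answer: -26037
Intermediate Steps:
A = -1/3 (A = 1/(-2 - 1) = 1/(-3) = -1/3 ≈ -0.33333)
p(v) = -18 (p(v) = -9 + 3*(-3) = -9 - 9 = -18)
f = 20 (f = 2*10 = 20)
J(c, Q) = -18 + 13*Q (J(c, Q) = 13*Q - 18 = -18 + 13*Q)
(-140 - 123)*J(f, 9) = (-140 - 123)*(-18 + 13*9) = -263*(-18 + 117) = -263*99 = -26037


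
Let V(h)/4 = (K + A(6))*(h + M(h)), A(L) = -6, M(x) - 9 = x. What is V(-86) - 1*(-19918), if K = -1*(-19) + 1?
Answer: 10790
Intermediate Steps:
M(x) = 9 + x
K = 20 (K = 19 + 1 = 20)
V(h) = 504 + 112*h (V(h) = 4*((20 - 6)*(h + (9 + h))) = 4*(14*(9 + 2*h)) = 4*(126 + 28*h) = 504 + 112*h)
V(-86) - 1*(-19918) = (504 + 112*(-86)) - 1*(-19918) = (504 - 9632) + 19918 = -9128 + 19918 = 10790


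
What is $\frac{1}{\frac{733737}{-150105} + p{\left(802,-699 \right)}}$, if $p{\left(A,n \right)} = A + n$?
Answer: $\frac{50035}{4909026} \approx 0.010192$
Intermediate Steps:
$\frac{1}{\frac{733737}{-150105} + p{\left(802,-699 \right)}} = \frac{1}{\frac{733737}{-150105} + \left(802 - 699\right)} = \frac{1}{733737 \left(- \frac{1}{150105}\right) + 103} = \frac{1}{- \frac{244579}{50035} + 103} = \frac{1}{\frac{4909026}{50035}} = \frac{50035}{4909026}$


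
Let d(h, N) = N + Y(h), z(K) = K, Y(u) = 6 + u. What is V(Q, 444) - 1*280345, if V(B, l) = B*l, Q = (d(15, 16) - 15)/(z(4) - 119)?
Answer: -32249443/115 ≈ -2.8043e+5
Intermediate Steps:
d(h, N) = 6 + N + h (d(h, N) = N + (6 + h) = 6 + N + h)
Q = -22/115 (Q = ((6 + 16 + 15) - 15)/(4 - 119) = (37 - 15)/(-115) = 22*(-1/115) = -22/115 ≈ -0.19130)
V(Q, 444) - 1*280345 = -22/115*444 - 1*280345 = -9768/115 - 280345 = -32249443/115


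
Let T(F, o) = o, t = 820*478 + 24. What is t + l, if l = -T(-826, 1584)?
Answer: 390400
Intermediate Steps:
t = 391984 (t = 391960 + 24 = 391984)
l = -1584 (l = -1*1584 = -1584)
t + l = 391984 - 1584 = 390400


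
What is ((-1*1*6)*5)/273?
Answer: -10/91 ≈ -0.10989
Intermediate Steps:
((-1*1*6)*5)/273 = (-1*6*5)*(1/273) = -6*5*(1/273) = -30*1/273 = -10/91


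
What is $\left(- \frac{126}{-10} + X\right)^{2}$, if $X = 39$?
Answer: $\frac{66564}{25} \approx 2662.6$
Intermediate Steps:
$\left(- \frac{126}{-10} + X\right)^{2} = \left(- \frac{126}{-10} + 39\right)^{2} = \left(\left(-126\right) \left(- \frac{1}{10}\right) + 39\right)^{2} = \left(\frac{63}{5} + 39\right)^{2} = \left(\frac{258}{5}\right)^{2} = \frac{66564}{25}$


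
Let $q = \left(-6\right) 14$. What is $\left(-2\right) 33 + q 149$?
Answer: $-12582$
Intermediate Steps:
$q = -84$
$\left(-2\right) 33 + q 149 = \left(-2\right) 33 - 12516 = -66 - 12516 = -12582$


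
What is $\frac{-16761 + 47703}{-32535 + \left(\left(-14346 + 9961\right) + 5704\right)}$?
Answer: $- \frac{15471}{15608} \approx -0.99122$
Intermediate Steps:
$\frac{-16761 + 47703}{-32535 + \left(\left(-14346 + 9961\right) + 5704\right)} = \frac{30942}{-32535 + \left(-4385 + 5704\right)} = \frac{30942}{-32535 + 1319} = \frac{30942}{-31216} = 30942 \left(- \frac{1}{31216}\right) = - \frac{15471}{15608}$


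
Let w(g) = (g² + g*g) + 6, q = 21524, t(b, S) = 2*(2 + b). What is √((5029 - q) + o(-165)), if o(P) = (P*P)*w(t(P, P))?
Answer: √5786875055 ≈ 76072.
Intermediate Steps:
t(b, S) = 4 + 2*b
w(g) = 6 + 2*g² (w(g) = (g² + g²) + 6 = 2*g² + 6 = 6 + 2*g²)
o(P) = P²*(6 + 2*(4 + 2*P)²) (o(P) = (P*P)*(6 + 2*(4 + 2*P)²) = P²*(6 + 2*(4 + 2*P)²))
√((5029 - q) + o(-165)) = √((5029 - 1*21524) + (-165)²*(6 + 8*(2 - 165)²)) = √((5029 - 21524) + 27225*(6 + 8*(-163)²)) = √(-16495 + 27225*(6 + 8*26569)) = √(-16495 + 27225*(6 + 212552)) = √(-16495 + 27225*212558) = √(-16495 + 5786891550) = √5786875055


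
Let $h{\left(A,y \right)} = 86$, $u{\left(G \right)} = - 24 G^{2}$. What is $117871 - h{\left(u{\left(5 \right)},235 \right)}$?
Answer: $117785$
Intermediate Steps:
$117871 - h{\left(u{\left(5 \right)},235 \right)} = 117871 - 86 = 117785$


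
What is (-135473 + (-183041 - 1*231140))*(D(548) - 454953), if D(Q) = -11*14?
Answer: 250151382978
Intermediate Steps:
D(Q) = -154
(-135473 + (-183041 - 1*231140))*(D(548) - 454953) = (-135473 + (-183041 - 1*231140))*(-154 - 454953) = (-135473 + (-183041 - 231140))*(-455107) = (-135473 - 414181)*(-455107) = -549654*(-455107) = 250151382978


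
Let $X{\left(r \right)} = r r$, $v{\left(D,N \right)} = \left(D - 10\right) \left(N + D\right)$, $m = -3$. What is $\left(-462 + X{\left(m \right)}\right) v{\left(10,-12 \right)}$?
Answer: $0$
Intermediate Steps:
$v{\left(D,N \right)} = \left(-10 + D\right) \left(D + N\right)$
$X{\left(r \right)} = r^{2}$
$\left(-462 + X{\left(m \right)}\right) v{\left(10,-12 \right)} = \left(-462 + \left(-3\right)^{2}\right) \left(10^{2} - 100 - -120 + 10 \left(-12\right)\right) = \left(-462 + 9\right) \left(100 - 100 + 120 - 120\right) = \left(-453\right) 0 = 0$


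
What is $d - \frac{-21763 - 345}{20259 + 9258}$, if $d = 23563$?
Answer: $\frac{695531179}{29517} \approx 23564.0$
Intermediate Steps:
$d - \frac{-21763 - 345}{20259 + 9258} = 23563 - \frac{-21763 - 345}{20259 + 9258} = 23563 - - \frac{22108}{29517} = 23563 + \frac{22108}{29517} = \frac{695531179}{29517}$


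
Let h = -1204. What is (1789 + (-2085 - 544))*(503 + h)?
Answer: 588840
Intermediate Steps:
(1789 + (-2085 - 544))*(503 + h) = (1789 + (-2085 - 544))*(503 - 1204) = (1789 - 2629)*(-701) = -840*(-701) = 588840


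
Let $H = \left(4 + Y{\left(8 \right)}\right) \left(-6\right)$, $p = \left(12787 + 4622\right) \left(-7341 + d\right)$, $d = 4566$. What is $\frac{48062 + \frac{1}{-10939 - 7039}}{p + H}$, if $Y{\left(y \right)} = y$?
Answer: $- \frac{96006515}{96502002774} \approx -0.00099486$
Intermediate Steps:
$p = -48309975$ ($p = \left(12787 + 4622\right) \left(-7341 + 4566\right) = 17409 \left(-2775\right) = -48309975$)
$H = -72$ ($H = \left(4 + 8\right) \left(-6\right) = 12 \left(-6\right) = -72$)
$\frac{48062 + \frac{1}{-10939 - 7039}}{p + H} = \frac{48062 + \frac{1}{-10939 - 7039}}{-48309975 - 72} = \frac{48062 + \frac{1}{-17978}}{-48310047} = \left(48062 - \frac{1}{17978}\right) \left(- \frac{1}{48310047}\right) = \frac{864058635}{17978} \left(- \frac{1}{48310047}\right) = - \frac{96006515}{96502002774}$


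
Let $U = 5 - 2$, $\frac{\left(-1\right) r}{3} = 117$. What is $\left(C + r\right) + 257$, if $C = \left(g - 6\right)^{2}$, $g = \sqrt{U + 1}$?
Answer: $-78$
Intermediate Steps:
$r = -351$ ($r = \left(-3\right) 117 = -351$)
$U = 3$ ($U = 5 - 2 = 3$)
$g = 2$ ($g = \sqrt{3 + 1} = \sqrt{4} = 2$)
$C = 16$ ($C = \left(2 - 6\right)^{2} = \left(-4\right)^{2} = 16$)
$\left(C + r\right) + 257 = \left(16 - 351\right) + 257 = -335 + 257 = -78$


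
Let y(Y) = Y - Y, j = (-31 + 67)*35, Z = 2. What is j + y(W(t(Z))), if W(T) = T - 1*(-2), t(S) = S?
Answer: 1260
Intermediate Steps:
W(T) = 2 + T (W(T) = T + 2 = 2 + T)
j = 1260 (j = 36*35 = 1260)
y(Y) = 0
j + y(W(t(Z))) = 1260 + 0 = 1260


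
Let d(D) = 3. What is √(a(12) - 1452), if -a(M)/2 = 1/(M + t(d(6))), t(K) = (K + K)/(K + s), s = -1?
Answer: I*√326730/15 ≈ 38.107*I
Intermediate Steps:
t(K) = 2*K/(-1 + K) (t(K) = (K + K)/(K - 1) = (2*K)/(-1 + K) = 2*K/(-1 + K))
a(M) = -2/(3 + M) (a(M) = -2/(M + 2*3/(-1 + 3)) = -2/(M + 2*3/2) = -2/(M + 2*3*(½)) = -2/(M + 3) = -2/(3 + M))
√(a(12) - 1452) = √(-2/(3 + 12) - 1452) = √(-2/15 - 1452) = √(-21782/15) = I*√326730/15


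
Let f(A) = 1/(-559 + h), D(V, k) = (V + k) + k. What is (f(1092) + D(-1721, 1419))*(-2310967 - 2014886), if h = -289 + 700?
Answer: -715128388695/148 ≈ -4.8319e+9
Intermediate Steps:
h = 411
D(V, k) = V + 2*k
f(A) = -1/148 (f(A) = 1/(-559 + 411) = 1/(-148) = -1/148)
(f(1092) + D(-1721, 1419))*(-2310967 - 2014886) = (-1/148 + (-1721 + 2*1419))*(-2310967 - 2014886) = (-1/148 + (-1721 + 2838))*(-4325853) = (-1/148 + 1117)*(-4325853) = (165315/148)*(-4325853) = -715128388695/148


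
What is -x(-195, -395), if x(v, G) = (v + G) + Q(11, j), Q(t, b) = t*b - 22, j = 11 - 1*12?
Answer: 623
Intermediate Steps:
j = -1 (j = 11 - 12 = -1)
Q(t, b) = -22 + b*t (Q(t, b) = b*t - 22 = -22 + b*t)
x(v, G) = -33 + G + v (x(v, G) = (v + G) + (-22 - 1*11) = (G + v) + (-22 - 11) = (G + v) - 33 = -33 + G + v)
-x(-195, -395) = -(-33 - 395 - 195) = -1*(-623) = 623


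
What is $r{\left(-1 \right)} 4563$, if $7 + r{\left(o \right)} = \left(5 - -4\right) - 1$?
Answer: $4563$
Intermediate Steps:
$r{\left(o \right)} = 1$ ($r{\left(o \right)} = -7 + \left(\left(5 - -4\right) - 1\right) = -7 + \left(\left(5 + 4\right) - 1\right) = -7 + \left(9 - 1\right) = -7 + 8 = 1$)
$r{\left(-1 \right)} 4563 = 1 \cdot 4563 = 4563$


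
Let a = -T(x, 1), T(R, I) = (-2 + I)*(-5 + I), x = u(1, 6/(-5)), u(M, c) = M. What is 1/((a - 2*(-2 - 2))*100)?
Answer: 1/400 ≈ 0.0025000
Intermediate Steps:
x = 1
T(R, I) = (-5 + I)*(-2 + I)
a = -4 (a = -(10 + 1**2 - 7*1) = -(10 + 1 - 7) = -1*4 = -4)
1/((a - 2*(-2 - 2))*100) = 1/((-4 - 2*(-2 - 2))*100) = 1/((-4 - 2*(-4))*100) = 1/((-4 + 8)*100) = 1/(4*100) = 1/400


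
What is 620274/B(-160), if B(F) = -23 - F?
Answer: 620274/137 ≈ 4527.5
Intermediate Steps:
620274/B(-160) = 620274/(-23 - 1*(-160)) = 620274/(-23 + 160) = 620274/137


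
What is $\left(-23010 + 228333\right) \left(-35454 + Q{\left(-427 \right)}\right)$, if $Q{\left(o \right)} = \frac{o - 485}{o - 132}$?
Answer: $- \frac{4069065343302}{559} \approx -7.2792 \cdot 10^{9}$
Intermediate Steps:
$Q{\left(o \right)} = \frac{-485 + o}{-132 + o}$
$\left(-23010 + 228333\right) \left(-35454 + Q{\left(-427 \right)}\right) = \left(-23010 + 228333\right) \left(-35454 + \frac{-485 - 427}{-132 - 427}\right) = 205323 \left(-35454 + \frac{1}{-559} \left(-912\right)\right) = 205323 \left(-35454 - - \frac{912}{559}\right) = 205323 \left(-35454 + \frac{912}{559}\right) = 205323 \left(- \frac{19817874}{559}\right) = - \frac{4069065343302}{559}$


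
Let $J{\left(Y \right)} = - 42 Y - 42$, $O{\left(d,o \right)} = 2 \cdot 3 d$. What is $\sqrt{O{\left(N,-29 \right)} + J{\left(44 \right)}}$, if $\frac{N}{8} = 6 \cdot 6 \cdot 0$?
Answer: $3 i \sqrt{210} \approx 43.474 i$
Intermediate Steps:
$N = 0$ ($N = 8 \cdot 6 \cdot 6 \cdot 0 = 8 \cdot 36 \cdot 0 = 8 \cdot 0 = 0$)
$O{\left(d,o \right)} = 6 d$
$J{\left(Y \right)} = -42 - 42 Y$
$\sqrt{O{\left(N,-29 \right)} + J{\left(44 \right)}} = \sqrt{6 \cdot 0 - 1890} = \sqrt{0 - 1890} = \sqrt{-1890} = 3 i \sqrt{210}$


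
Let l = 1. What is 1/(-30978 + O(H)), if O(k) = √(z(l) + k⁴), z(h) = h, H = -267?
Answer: 15489/2061242519 + √5082121522/4122485038 ≈ 2.4807e-5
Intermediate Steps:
O(k) = √(1 + k⁴)
1/(-30978 + O(H)) = 1/(-30978 + √(1 + (-267)⁴)) = 1/(-30978 + √(1 + 5082121521)) = 1/(-30978 + √5082121522)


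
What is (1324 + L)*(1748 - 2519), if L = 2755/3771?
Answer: -1283858663/1257 ≈ -1.0214e+6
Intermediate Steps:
L = 2755/3771 (L = 2755*(1/3771) = 2755/3771 ≈ 0.73058)
(1324 + L)*(1748 - 2519) = (1324 + 2755/3771)*(1748 - 2519) = (4995559/3771)*(-771) = -1283858663/1257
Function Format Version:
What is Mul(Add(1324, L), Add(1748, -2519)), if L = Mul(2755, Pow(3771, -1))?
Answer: Rational(-1283858663, 1257) ≈ -1.0214e+6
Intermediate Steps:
L = Rational(2755, 3771) (L = Mul(2755, Rational(1, 3771)) = Rational(2755, 3771) ≈ 0.73058)
Mul(Add(1324, L), Add(1748, -2519)) = Mul(Add(1324, Rational(2755, 3771)), Add(1748, -2519)) = Mul(Rational(4995559, 3771), -771) = Rational(-1283858663, 1257)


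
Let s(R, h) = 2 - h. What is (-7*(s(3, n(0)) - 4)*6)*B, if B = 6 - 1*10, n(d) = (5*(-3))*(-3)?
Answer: -7896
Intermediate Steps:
n(d) = 45 (n(d) = -15*(-3) = 45)
B = -4 (B = 6 - 10 = -4)
(-7*(s(3, n(0)) - 4)*6)*B = -7*((2 - 1*45) - 4)*6*(-4) = -7*((2 - 45) - 4)*6*(-4) = -7*(-43 - 4)*6*(-4) = -(-329)*6*(-4) = -7*(-282)*(-4) = 1974*(-4) = -7896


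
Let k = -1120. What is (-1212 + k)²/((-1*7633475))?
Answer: -5438224/7633475 ≈ -0.71242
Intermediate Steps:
(-1212 + k)²/((-1*7633475)) = (-1212 - 1120)²/((-1*7633475)) = (-2332)²/(-7633475) = 5438224*(-1/7633475) = -5438224/7633475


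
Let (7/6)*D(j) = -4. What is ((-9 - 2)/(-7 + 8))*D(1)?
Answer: 264/7 ≈ 37.714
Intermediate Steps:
D(j) = -24/7 (D(j) = (6/7)*(-4) = -24/7)
((-9 - 2)/(-7 + 8))*D(1) = ((-9 - 2)/(-7 + 8))*(-24/7) = -11/1*(-24/7) = -11*1*(-24/7) = -11*(-24/7) = 264/7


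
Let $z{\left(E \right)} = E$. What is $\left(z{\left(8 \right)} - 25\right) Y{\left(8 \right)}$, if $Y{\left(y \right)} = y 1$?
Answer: $-136$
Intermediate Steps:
$Y{\left(y \right)} = y$
$\left(z{\left(8 \right)} - 25\right) Y{\left(8 \right)} = \left(8 - 25\right) 8 = \left(-17\right) 8 = -136$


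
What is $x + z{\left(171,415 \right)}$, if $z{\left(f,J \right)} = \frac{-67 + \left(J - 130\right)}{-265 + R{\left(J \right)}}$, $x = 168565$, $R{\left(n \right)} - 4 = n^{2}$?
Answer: $\frac{14493555939}{85982} \approx 1.6857 \cdot 10^{5}$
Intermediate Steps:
$R{\left(n \right)} = 4 + n^{2}$
$z{\left(f,J \right)} = \frac{-197 + J}{-261 + J^{2}}$ ($z{\left(f,J \right)} = \frac{-67 + \left(J - 130\right)}{-265 + \left(4 + J^{2}\right)} = \frac{-67 + \left(-130 + J\right)}{-261 + J^{2}} = \frac{-197 + J}{-261 + J^{2}}$)
$x + z{\left(171,415 \right)} = 168565 + \frac{-197 + 415}{-261 + 415^{2}} = 168565 + \frac{1}{-261 + 172225} \cdot 218 = 168565 + \frac{1}{171964} \cdot 218 = 168565 + \frac{109}{85982} = \frac{14493555939}{85982}$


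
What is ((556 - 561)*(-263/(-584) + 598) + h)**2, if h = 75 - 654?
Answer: 4349773243321/341056 ≈ 1.2754e+7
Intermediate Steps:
h = -579
((556 - 561)*(-263/(-584) + 598) + h)**2 = ((556 - 561)*(-263/(-584) + 598) - 579)**2 = (-5*(-263*(-1/584) + 598) - 579)**2 = (-5*(263/584 + 598) - 579)**2 = (-5*349495/584 - 579)**2 = (-1747475/584 - 579)**2 = (-2085611/584)**2 = 4349773243321/341056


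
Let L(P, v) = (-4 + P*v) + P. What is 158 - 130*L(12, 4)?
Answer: -7122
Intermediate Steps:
L(P, v) = -4 + P + P*v
158 - 130*L(12, 4) = 158 - 130*(-4 + 12 + 12*4) = 158 - 130*(-4 + 12 + 48) = 158 - 130*56 = 158 - 7280 = -7122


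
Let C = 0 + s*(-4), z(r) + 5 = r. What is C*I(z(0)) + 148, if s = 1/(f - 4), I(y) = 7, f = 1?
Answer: 472/3 ≈ 157.33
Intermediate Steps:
z(r) = -5 + r
s = -⅓ (s = 1/(1 - 4) = 1/(-3) = -⅓ ≈ -0.33333)
C = 4/3 (C = 0 - ⅓*(-4) = 0 + 4/3 = 4/3 ≈ 1.3333)
C*I(z(0)) + 148 = (4/3)*7 + 148 = 28/3 + 148 = 472/3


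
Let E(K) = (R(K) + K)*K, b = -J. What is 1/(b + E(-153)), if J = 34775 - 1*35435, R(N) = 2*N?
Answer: 1/70887 ≈ 1.4107e-5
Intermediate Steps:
J = -660 (J = 34775 - 35435 = -660)
b = 660 (b = -1*(-660) = 660)
E(K) = 3*K**2 (E(K) = (2*K + K)*K = (3*K)*K = 3*K**2)
1/(b + E(-153)) = 1/(660 + 3*(-153)**2) = 1/(660 + 3*23409) = 1/(660 + 70227) = 1/70887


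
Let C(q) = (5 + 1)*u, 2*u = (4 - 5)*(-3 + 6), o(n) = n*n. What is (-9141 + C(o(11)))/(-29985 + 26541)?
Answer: 1525/574 ≈ 2.6568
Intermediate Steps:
o(n) = n²
u = -3/2 (u = ((4 - 5)*(-3 + 6))/2 = (-1*3)/2 = (½)*(-3) = -3/2 ≈ -1.5000)
C(q) = -9 (C(q) = (5 + 1)*(-3/2) = 6*(-3/2) = -9)
(-9141 + C(o(11)))/(-29985 + 26541) = (-9141 - 9)/(-29985 + 26541) = -9150/(-3444) = -9150*(-1/3444) = 1525/574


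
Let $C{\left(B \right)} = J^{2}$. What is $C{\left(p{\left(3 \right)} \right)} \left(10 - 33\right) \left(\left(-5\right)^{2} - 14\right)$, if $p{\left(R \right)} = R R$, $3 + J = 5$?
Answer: $-1012$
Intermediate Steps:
$J = 2$ ($J = -3 + 5 = 2$)
$p{\left(R \right)} = R^{2}$
$C{\left(B \right)} = 4$ ($C{\left(B \right)} = 2^{2} = 4$)
$C{\left(p{\left(3 \right)} \right)} \left(10 - 33\right) \left(\left(-5\right)^{2} - 14\right) = 4 \left(10 - 33\right) \left(\left(-5\right)^{2} - 14\right) = 4 \left(- 23 \left(25 - 14\right)\right) = 4 \left(\left(-23\right) 11\right) = 4 \left(-253\right) = -1012$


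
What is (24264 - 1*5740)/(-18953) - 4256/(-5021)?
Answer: -1122276/8651183 ≈ -0.12973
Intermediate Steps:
(24264 - 1*5740)/(-18953) - 4256/(-5021) = (24264 - 5740)*(-1/18953) - 4256*(-1/5021) = 18524*(-1/18953) + 4256/5021 = -1684/1723 + 4256/5021 = -1122276/8651183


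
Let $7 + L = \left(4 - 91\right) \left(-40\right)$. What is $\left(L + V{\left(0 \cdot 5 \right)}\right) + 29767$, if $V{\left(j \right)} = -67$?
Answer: $33173$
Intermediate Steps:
$L = 3473$ ($L = -7 + \left(4 - 91\right) \left(-40\right) = -7 - -3480 = -7 + 3480 = 3473$)
$\left(L + V{\left(0 \cdot 5 \right)}\right) + 29767 = \left(3473 - 67\right) + 29767 = 3406 + 29767 = 33173$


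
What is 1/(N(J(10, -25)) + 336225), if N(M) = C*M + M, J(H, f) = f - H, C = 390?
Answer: 1/322540 ≈ 3.1004e-6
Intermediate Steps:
N(M) = 391*M (N(M) = 390*M + M = 391*M)
1/(N(J(10, -25)) + 336225) = 1/(391*(-25 - 1*10) + 336225) = 1/(391*(-25 - 10) + 336225) = 1/(391*(-35) + 336225) = 1/(-13685 + 336225) = 1/322540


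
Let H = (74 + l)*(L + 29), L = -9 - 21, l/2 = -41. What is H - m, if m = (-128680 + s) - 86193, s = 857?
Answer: 214024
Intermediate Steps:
l = -82 (l = 2*(-41) = -82)
L = -30
m = -214016 (m = (-128680 + 857) - 86193 = -127823 - 86193 = -214016)
H = 8 (H = (74 - 82)*(-30 + 29) = -8*(-1) = 8)
H - m = 8 - 1*(-214016) = 8 + 214016 = 214024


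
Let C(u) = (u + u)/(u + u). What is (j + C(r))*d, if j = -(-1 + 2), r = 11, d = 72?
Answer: 0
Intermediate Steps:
C(u) = 1 (C(u) = (2*u)/((2*u)) = (2*u)*(1/(2*u)) = 1)
j = -1 (j = -1*1 = -1)
(j + C(r))*d = (-1 + 1)*72 = 0*72 = 0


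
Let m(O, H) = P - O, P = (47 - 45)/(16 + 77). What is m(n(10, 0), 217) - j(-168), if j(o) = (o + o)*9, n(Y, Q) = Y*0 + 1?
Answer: 281141/93 ≈ 3023.0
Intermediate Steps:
P = 2/93 ≈ 0.021505
n(Y, Q) = 1 (n(Y, Q) = 0 + 1 = 1)
m(O, H) = 2/93 - O
j(o) = 18*o (j(o) = (2*o)*9 = 18*o)
m(n(10, 0), 217) - j(-168) = (2/93 - 1*1) - 18*(-168) = (2/93 - 1) - 1*(-3024) = -91/93 + 3024 = 281141/93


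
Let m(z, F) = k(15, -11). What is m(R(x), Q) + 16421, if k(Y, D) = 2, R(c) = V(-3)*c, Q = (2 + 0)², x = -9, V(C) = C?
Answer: 16423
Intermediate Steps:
Q = 4 (Q = 2² = 4)
R(c) = -3*c
m(z, F) = 2
m(R(x), Q) + 16421 = 2 + 16421 = 16423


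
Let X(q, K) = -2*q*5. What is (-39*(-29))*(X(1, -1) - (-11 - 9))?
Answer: 11310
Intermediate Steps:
X(q, K) = -10*q
(-39*(-29))*(X(1, -1) - (-11 - 9)) = (-39*(-29))*(-10*1 - (-11 - 9)) = 1131*(-10 - 1*(-20)) = 1131*(-10 + 20) = 1131*10 = 11310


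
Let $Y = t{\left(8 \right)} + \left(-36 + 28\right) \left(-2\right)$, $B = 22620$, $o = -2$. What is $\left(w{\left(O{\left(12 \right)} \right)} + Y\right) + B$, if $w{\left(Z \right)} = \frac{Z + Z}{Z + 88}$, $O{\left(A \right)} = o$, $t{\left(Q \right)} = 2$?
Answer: $\frac{973432}{43} \approx 22638.0$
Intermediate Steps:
$Y = 18$ ($Y = 2 + \left(-36 + 28\right) \left(-2\right) = 2 - -16 = 2 + 16 = 18$)
$O{\left(A \right)} = -2$
$w{\left(Z \right)} = \frac{2 Z}{88 + Z}$
$\left(w{\left(O{\left(12 \right)} \right)} + Y\right) + B = \left(2 \left(-2\right) \frac{1}{88 - 2} + 18\right) + 22620 = \left(2 \left(-2\right) \frac{1}{86} + 18\right) + 22620 = \left(- \frac{2}{43} + 18\right) + 22620 = \frac{772}{43} + 22620 = \frac{973432}{43}$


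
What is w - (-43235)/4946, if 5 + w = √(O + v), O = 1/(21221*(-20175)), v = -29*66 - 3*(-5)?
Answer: 18505/4946 + I*√13923349781114792622/85626735 ≈ 3.7414 + 43.578*I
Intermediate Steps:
v = -1899 (v = -1914 + 15 = -1899)
O = -1/428133675 (O = (1/21221)*(-1/20175) = -1/428133675 ≈ -2.3357e-9)
w = -5 + I*√13923349781114792622/85626735 (w = -5 + √(-1/428133675 - 1899) = -5 + √(-813025848826/428133675) = -5 + I*√13923349781114792622/85626735 ≈ -5.0 + 43.578*I)
w - (-43235)/4946 = (-5 + I*√13923349781114792622/85626735) - (-43235)/4946 = (-5 + I*√13923349781114792622/85626735) - 1*(-43235/4946) = (-5 + I*√13923349781114792622/85626735) + 43235/4946 = 18505/4946 + I*√13923349781114792622/85626735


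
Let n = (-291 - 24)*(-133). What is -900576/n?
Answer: -100064/4655 ≈ -21.496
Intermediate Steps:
n = 41895 (n = -315*(-133) = 41895)
-900576/n = -900576/41895 = -900576*1/41895 = -100064/4655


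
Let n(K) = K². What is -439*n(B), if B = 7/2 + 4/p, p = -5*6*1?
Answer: -4478239/900 ≈ -4975.8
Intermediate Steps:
p = -30 (p = -30*1 = -30)
B = 101/30 (B = 7/2 + 4/(-30) = 7*(½) + 4*(-1/30) = 7/2 - 2/15 = 101/30 ≈ 3.3667)
-439*n(B) = -439*(101/30)² = -439*10201/900 = -4478239/900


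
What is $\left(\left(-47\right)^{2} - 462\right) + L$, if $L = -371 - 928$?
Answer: $448$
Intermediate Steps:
$L = -1299$ ($L = -371 - 928 = -1299$)
$\left(\left(-47\right)^{2} - 462\right) + L = \left(\left(-47\right)^{2} - 462\right) - 1299 = \left(2209 - 462\right) - 1299 = 1747 - 1299 = 448$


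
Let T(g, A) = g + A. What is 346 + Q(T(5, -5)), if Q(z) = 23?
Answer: 369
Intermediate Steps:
T(g, A) = A + g
346 + Q(T(5, -5)) = 346 + 23 = 369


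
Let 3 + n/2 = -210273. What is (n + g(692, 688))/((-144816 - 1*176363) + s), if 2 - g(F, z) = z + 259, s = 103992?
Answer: 421497/217187 ≈ 1.9407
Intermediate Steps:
g(F, z) = -257 - z (g(F, z) = 2 - (z + 259) = 2 - (259 + z) = 2 + (-259 - z) = -257 - z)
n = -420552 (n = -6 + 2*(-210273) = -6 - 420546 = -420552)
(n + g(692, 688))/((-144816 - 1*176363) + s) = (-420552 + (-257 - 1*688))/((-144816 - 1*176363) + 103992) = (-420552 + (-257 - 688))/((-144816 - 176363) + 103992) = (-420552 - 945)/(-321179 + 103992) = -421497/(-217187) = -421497*(-1/217187) = 421497/217187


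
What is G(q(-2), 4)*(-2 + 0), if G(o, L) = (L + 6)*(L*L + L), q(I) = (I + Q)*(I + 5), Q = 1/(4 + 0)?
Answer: -400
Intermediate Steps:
Q = ¼ (Q = 1/4 = ¼ ≈ 0.25000)
q(I) = (5 + I)*(¼ + I) (q(I) = (I + ¼)*(I + 5) = (¼ + I)*(5 + I) = (5 + I)*(¼ + I))
G(o, L) = (6 + L)*(L + L²) (G(o, L) = (6 + L)*(L² + L) = (6 + L)*(L + L²))
G(q(-2), 4)*(-2 + 0) = (4*(6 + 4² + 7*4))*(-2 + 0) = (4*(6 + 16 + 28))*(-2) = (4*50)*(-2) = 200*(-2) = -400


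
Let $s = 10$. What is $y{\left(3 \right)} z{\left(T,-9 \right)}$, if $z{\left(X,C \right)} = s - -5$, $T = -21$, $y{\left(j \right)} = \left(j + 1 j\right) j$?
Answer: $270$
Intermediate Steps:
$y{\left(j \right)} = 2 j^{2}$ ($y{\left(j \right)} = \left(j + j\right) j = 2 j j = 2 j^{2}$)
$z{\left(X,C \right)} = 15$ ($z{\left(X,C \right)} = 10 - -5 = 10 + 5 = 15$)
$y{\left(3 \right)} z{\left(T,-9 \right)} = 2 \cdot 3^{2} \cdot 15 = 2 \cdot 9 \cdot 15 = 18 \cdot 15 = 270$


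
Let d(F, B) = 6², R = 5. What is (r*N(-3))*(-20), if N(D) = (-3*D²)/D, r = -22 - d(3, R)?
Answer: 10440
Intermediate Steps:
d(F, B) = 36
r = -58 (r = -22 - 1*36 = -22 - 36 = -58)
N(D) = -3*D
(r*N(-3))*(-20) = -(-174)*(-3)*(-20) = -58*9*(-20) = -522*(-20) = 10440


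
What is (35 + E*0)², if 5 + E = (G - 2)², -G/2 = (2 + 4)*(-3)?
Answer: 1225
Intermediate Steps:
G = 36 (G = -2*(2 + 4)*(-3) = -12*(-3) = -2*(-18) = 36)
E = 1151 (E = -5 + (36 - 2)² = -5 + 34² = -5 + 1156 = 1151)
(35 + E*0)² = (35 + 1151*0)² = (35 + 0)² = 35² = 1225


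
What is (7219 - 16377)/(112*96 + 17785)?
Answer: -9158/28537 ≈ -0.32092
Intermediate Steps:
(7219 - 16377)/(112*96 + 17785) = -9158/(10752 + 17785) = -9158/28537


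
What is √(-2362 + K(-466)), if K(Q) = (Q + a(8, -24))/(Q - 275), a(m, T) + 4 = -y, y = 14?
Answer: I*√1296570678/741 ≈ 48.594*I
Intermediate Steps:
a(m, T) = -18 (a(m, T) = -4 - 1*14 = -4 - 14 = -18)
K(Q) = (-18 + Q)/(-275 + Q) (K(Q) = (Q - 18)/(Q - 275) = (-18 + Q)/(-275 + Q))
√(-2362 + K(-466)) = √(-2362 + (-18 - 466)/(-275 - 466)) = √(-2362 - 484/(-741)) = √(-2362 - 1/741*(-484)) = √(-2362 + 484/741) = √(-1749758/741) = I*√1296570678/741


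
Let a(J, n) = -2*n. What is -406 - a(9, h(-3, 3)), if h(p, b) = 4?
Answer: -398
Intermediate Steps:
-406 - a(9, h(-3, 3)) = -406 - (-2)*4 = -406 - 1*(-8) = -406 + 8 = -398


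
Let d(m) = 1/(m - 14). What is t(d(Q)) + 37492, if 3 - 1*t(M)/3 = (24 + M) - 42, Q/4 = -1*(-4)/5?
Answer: 675995/18 ≈ 37555.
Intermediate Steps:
Q = 16/5 (Q = 4*(-1*(-4)/5) = 4*(4*(⅕)) = 4*(⅘) = 16/5 ≈ 3.2000)
d(m) = 1/(-14 + m)
t(M) = 63 - 3*M (t(M) = 9 - 3*((24 + M) - 42) = 9 - 3*(-18 + M) = 9 + (54 - 3*M) = 63 - 3*M)
t(d(Q)) + 37492 = (63 - 3/(-14 + 16/5)) + 37492 = (63 - 3/(-54/5)) + 37492 = (63 - 3*(-5/54)) + 37492 = (63 + 5/18) + 37492 = 1139/18 + 37492 = 675995/18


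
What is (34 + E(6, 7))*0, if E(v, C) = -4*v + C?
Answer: 0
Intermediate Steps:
E(v, C) = C - 4*v
(34 + E(6, 7))*0 = (34 + (7 - 4*6))*0 = (34 + (7 - 24))*0 = (34 - 17)*0 = 17*0 = 0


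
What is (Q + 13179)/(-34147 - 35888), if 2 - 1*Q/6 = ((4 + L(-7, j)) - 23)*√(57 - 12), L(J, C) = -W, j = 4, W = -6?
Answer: -4397/23345 - 78*√5/23345 ≈ -0.19582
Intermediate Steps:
L(J, C) = 6 (L(J, C) = -1*(-6) = 6)
Q = 12 + 234*√5 (Q = 12 - 6*((4 + 6) - 23)*√(57 - 12) = 12 - 6*(10 - 23)*√45 = 12 - (-78)*3*√5 = 12 - (-234)*√5 = 12 + 234*√5 ≈ 535.24)
(Q + 13179)/(-34147 - 35888) = ((12 + 234*√5) + 13179)/(-34147 - 35888) = (13191 + 234*√5)/(-70035) = (13191 + 234*√5)*(-1/70035) = -4397/23345 - 78*√5/23345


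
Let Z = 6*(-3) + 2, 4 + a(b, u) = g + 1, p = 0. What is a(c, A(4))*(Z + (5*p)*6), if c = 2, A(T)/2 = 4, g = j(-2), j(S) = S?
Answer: 80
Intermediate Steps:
g = -2
A(T) = 8 (A(T) = 2*4 = 8)
a(b, u) = -5 (a(b, u) = -4 + (-2 + 1) = -4 - 1 = -5)
Z = -16 (Z = -18 + 2 = -16)
a(c, A(4))*(Z + (5*p)*6) = -5*(-16 + (5*0)*6) = -5*(-16 + 0*6) = -5*(-16 + 0) = -5*(-16) = 80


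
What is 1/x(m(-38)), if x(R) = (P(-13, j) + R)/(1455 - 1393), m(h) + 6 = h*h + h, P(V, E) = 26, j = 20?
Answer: 1/23 ≈ 0.043478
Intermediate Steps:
m(h) = -6 + h + h² (m(h) = -6 + (h*h + h) = -6 + (h² + h) = -6 + (h + h²) = -6 + h + h²)
x(R) = 13/31 + R/62 (x(R) = (26 + R)/(1455 - 1393) = (26 + R)/62 = (26 + R)*(1/62) = 13/31 + R/62)
1/x(m(-38)) = 1/(13/31 + (-6 - 38 + (-38)²)/62) = 1/(13/31 + (-6 - 38 + 1444)/62) = 1/(13/31 + (1/62)*1400) = 1/(13/31 + 700/31) = 1/23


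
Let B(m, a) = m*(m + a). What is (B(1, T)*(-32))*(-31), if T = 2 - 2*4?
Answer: -4960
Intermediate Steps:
T = -6 (T = 2 - 8 = -6)
B(m, a) = m*(a + m)
(B(1, T)*(-32))*(-31) = ((1*(-6 + 1))*(-32))*(-31) = ((1*(-5))*(-32))*(-31) = -5*(-32)*(-31) = 160*(-31) = -4960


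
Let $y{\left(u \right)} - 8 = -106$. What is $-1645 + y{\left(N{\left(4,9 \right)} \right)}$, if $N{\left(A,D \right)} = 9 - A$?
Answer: $-1743$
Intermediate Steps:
$y{\left(u \right)} = -98$ ($y{\left(u \right)} = 8 - 106 = -98$)
$-1645 + y{\left(N{\left(4,9 \right)} \right)} = -1645 - 98 = -1743$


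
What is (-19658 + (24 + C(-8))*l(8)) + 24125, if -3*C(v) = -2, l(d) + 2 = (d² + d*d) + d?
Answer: 23317/3 ≈ 7772.3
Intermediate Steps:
l(d) = -2 + d + 2*d² (l(d) = -2 + ((d² + d*d) + d) = -2 + ((d² + d²) + d) = -2 + (2*d² + d) = -2 + (d + 2*d²) = -2 + d + 2*d²)
C(v) = ⅔ (C(v) = -⅓*(-2) = ⅔)
(-19658 + (24 + C(-8))*l(8)) + 24125 = (-19658 + (24 + ⅔)*(-2 + 8 + 2*8²)) + 24125 = (-19658 + 74*(-2 + 8 + 2*64)/3) + 24125 = (-19658 + 74*(-2 + 8 + 128)/3) + 24125 = (-19658 + (74/3)*134) + 24125 = (-19658 + 9916/3) + 24125 = -49058/3 + 24125 = 23317/3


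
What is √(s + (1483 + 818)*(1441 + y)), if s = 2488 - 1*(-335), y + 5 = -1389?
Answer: 9*√1370 ≈ 333.12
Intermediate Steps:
y = -1394 (y = -5 - 1389 = -1394)
s = 2823 (s = 2488 + 335 = 2823)
√(s + (1483 + 818)*(1441 + y)) = √(2823 + (1483 + 818)*(1441 - 1394)) = √(2823 + 2301*47) = √(2823 + 108147) = √110970 = 9*√1370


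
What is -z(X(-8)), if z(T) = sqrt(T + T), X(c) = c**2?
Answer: -8*sqrt(2) ≈ -11.314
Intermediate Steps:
z(T) = sqrt(2)*sqrt(T) (z(T) = sqrt(2*T) = sqrt(2)*sqrt(T))
-z(X(-8)) = -sqrt(2)*sqrt((-8)**2) = -sqrt(2)*sqrt(64) = -sqrt(2)*8 = -8*sqrt(2)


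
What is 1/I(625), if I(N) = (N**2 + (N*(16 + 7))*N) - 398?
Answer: 1/9374602 ≈ 1.0667e-7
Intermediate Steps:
I(N) = -398 + 24*N**2 (I(N) = (N**2 + (N*23)*N) - 398 = (N**2 + (23*N)*N) - 398 = (N**2 + 23*N**2) - 398 = 24*N**2 - 398 = -398 + 24*N**2)
1/I(625) = 1/(-398 + 24*625**2) = 1/(-398 + 24*390625) = 1/(-398 + 9375000) = 1/9374602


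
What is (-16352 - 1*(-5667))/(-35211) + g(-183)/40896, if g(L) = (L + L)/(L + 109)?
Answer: 1797163637/5919955008 ≈ 0.30358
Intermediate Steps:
g(L) = 2*L/(109 + L) (g(L) = (2*L)/(109 + L) = 2*L/(109 + L))
(-16352 - 1*(-5667))/(-35211) + g(-183)/40896 = (-16352 - 1*(-5667))/(-35211) + (2*(-183)/(109 - 183))/40896 = (-16352 + 5667)*(-1/35211) + (2*(-183)/(-74))*(1/40896) = -10685*(-1/35211) + (2*(-183)*(-1/74))*(1/40896) = 10685/35211 + (183/37)*(1/40896) = 10685/35211 + 61/504384 = 1797163637/5919955008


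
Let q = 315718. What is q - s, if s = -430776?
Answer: 746494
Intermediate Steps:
q - s = 315718 - 1*(-430776) = 315718 + 430776 = 746494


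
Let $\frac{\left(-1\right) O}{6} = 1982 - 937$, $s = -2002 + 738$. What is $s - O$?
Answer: $5006$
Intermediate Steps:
$s = -1264$
$O = -6270$ ($O = - 6 \left(1982 - 937\right) = \left(-6\right) 1045 = -6270$)
$s - O = -1264 - -6270 = -1264 + 6270 = 5006$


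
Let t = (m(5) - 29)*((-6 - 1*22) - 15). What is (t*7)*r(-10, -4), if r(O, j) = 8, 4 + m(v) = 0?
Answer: 79464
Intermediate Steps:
m(v) = -4 (m(v) = -4 + 0 = -4)
t = 1419 (t = (-4 - 29)*((-6 - 1*22) - 15) = -33*((-6 - 22) - 15) = -33*(-28 - 15) = -33*(-43) = 1419)
(t*7)*r(-10, -4) = (1419*7)*8 = 9933*8 = 79464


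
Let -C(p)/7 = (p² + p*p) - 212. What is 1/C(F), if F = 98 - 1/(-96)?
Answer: -4608/612866695 ≈ -7.5188e-6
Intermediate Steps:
F = 9409/96 (F = 98 - 1*(-1/96) = 98 + 1/96 = 9409/96 ≈ 98.010)
C(p) = 1484 - 14*p² (C(p) = -7*((p² + p*p) - 212) = -7*((p² + p²) - 212) = -7*(2*p² - 212) = -7*(-212 + 2*p²) = 1484 - 14*p²)
1/C(F) = 1/(1484 - 14*(9409/96)²) = 1/(1484 - 14*88529281/9216) = 1/(1484 - 619704967/4608) = 1/(-612866695/4608) = -4608/612866695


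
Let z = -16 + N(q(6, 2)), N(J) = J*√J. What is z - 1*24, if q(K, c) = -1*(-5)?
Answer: -40 + 5*√5 ≈ -28.820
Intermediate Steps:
q(K, c) = 5
N(J) = J^(3/2)
z = -16 + 5*√5 (z = -16 + 5^(3/2) = -16 + 5*√5 ≈ -4.8197)
z - 1*24 = (-16 + 5*√5) - 1*24 = (-16 + 5*√5) - 24 = -40 + 5*√5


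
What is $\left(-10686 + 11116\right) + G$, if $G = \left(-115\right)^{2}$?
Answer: $13655$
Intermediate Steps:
$G = 13225$
$\left(-10686 + 11116\right) + G = \left(-10686 + 11116\right) + 13225 = 430 + 13225 = 13655$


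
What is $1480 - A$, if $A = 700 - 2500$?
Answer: $3280$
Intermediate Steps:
$A = -1800$
$1480 - A = 1480 - -1800 = 1480 + 1800 = 3280$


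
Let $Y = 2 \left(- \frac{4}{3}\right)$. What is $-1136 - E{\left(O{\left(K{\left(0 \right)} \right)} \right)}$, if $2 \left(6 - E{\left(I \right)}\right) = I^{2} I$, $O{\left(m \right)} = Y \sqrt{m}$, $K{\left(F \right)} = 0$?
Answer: $-1142$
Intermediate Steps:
$Y = - \frac{8}{3}$ ($Y = 2 \left(\left(-4\right) \frac{1}{3}\right) = 2 \left(- \frac{4}{3}\right) = - \frac{8}{3} \approx -2.6667$)
$O{\left(m \right)} = - \frac{8 \sqrt{m}}{3}$
$E{\left(I \right)} = 6 - \frac{I^{3}}{2}$ ($E{\left(I \right)} = 6 - \frac{I^{2} I}{2} = 6 - \frac{I^{3}}{2}$)
$-1136 - E{\left(O{\left(K{\left(0 \right)} \right)} \right)} = -1136 - \left(6 - \frac{\left(- \frac{8 \sqrt{0}}{3}\right)^{3}}{2}\right) = -1136 - \left(6 - \frac{\left(\left(- \frac{8}{3}\right) 0\right)^{3}}{2}\right) = -1136 - \left(6 - \frac{0^{3}}{2}\right) = -1136 - \left(6 - 0\right) = -1136 - \left(6 + 0\right) = -1136 - 6 = -1142$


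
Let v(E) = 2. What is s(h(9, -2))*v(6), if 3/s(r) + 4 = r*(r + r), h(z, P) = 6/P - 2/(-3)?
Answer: 27/31 ≈ 0.87097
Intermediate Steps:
h(z, P) = ⅔ + 6/P (h(z, P) = 6/P - 2*(-⅓) = 6/P + ⅔ = ⅔ + 6/P)
s(r) = 3/(-4 + 2*r²) (s(r) = 3/(-4 + r*(r + r)) = 3/(-4 + r*(2*r)) = 3/(-4 + 2*r²))
s(h(9, -2))*v(6) = (3/(2*(-2 + (⅔ + 6/(-2))²)))*2 = (3/(2*(-2 + (⅔ + 6*(-½))²)))*2 = (3/(2*(-2 + (⅔ - 3)²)))*2 = (3/(2*(-2 + (-7/3)²)))*2 = (3/(2*(-2 + 49/9)))*2 = (3/(2*(31/9)))*2 = ((3/2)*(9/31))*2 = (27/62)*2 = 27/31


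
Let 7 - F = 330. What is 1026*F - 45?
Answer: -331443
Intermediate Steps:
F = -323 (F = 7 - 1*330 = 7 - 330 = -323)
1026*F - 45 = 1026*(-323) - 45 = -331398 - 45 = -331443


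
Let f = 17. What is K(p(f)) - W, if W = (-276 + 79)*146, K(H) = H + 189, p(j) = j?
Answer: 28968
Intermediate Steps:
K(H) = 189 + H
W = -28762 (W = -197*146 = -28762)
K(p(f)) - W = (189 + 17) - 1*(-28762) = 206 + 28762 = 28968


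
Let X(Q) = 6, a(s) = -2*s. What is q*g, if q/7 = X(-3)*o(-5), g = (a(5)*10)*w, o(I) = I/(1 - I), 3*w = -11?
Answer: -38500/3 ≈ -12833.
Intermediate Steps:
w = -11/3 (w = (⅓)*(-11) = -11/3 ≈ -3.6667)
g = 1100/3 (g = (-2*5*10)*(-11/3) = -10*10*(-11/3) = -100*(-11/3) = 1100/3 ≈ 366.67)
q = -35 (q = 7*(6*(-1*(-5)/(-1 - 5))) = 7*(6*(-1*(-5)/(-6))) = 7*(6*(-1*(-5)*(-⅙))) = 7*(6*(-⅚)) = 7*(-5) = -35)
q*g = -35*1100/3 = -38500/3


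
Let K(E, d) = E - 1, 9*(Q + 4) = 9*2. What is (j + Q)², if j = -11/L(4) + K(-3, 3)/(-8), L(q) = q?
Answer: 289/16 ≈ 18.063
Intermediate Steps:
Q = -2 (Q = -4 + (9*2)/9 = -4 + (⅑)*18 = -4 + 2 = -2)
K(E, d) = -1 + E
j = -9/4 (j = -11/4 + (-1 - 3)/(-8) = -11*¼ - 4*(-⅛) = -11/4 + ½ = -9/4 ≈ -2.2500)
(j + Q)² = (-9/4 - 2)² = (-17/4)² = 289/16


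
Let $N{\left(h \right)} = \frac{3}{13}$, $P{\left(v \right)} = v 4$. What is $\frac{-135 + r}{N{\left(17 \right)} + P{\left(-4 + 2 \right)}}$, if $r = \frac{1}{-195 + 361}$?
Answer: $\frac{291317}{16766} \approx 17.375$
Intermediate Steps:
$P{\left(v \right)} = 4 v$
$r = \frac{1}{166} \approx 0.0060241$
$N{\left(h \right)} = \frac{3}{13}$ ($N{\left(h \right)} = 3 \cdot \frac{1}{13} = \frac{3}{13}$)
$\frac{-135 + r}{N{\left(17 \right)} + P{\left(-4 + 2 \right)}} = \frac{-135 + \frac{1}{166}}{\frac{3}{13} + 4 \left(-4 + 2\right)} = - \frac{22409}{166 \left(\frac{3}{13} + 4 \left(-2\right)\right)} = - \frac{22409}{166 \left(\frac{3}{13} - 8\right)} = - \frac{22409}{166 \left(- \frac{101}{13}\right)} = \left(- \frac{22409}{166}\right) \left(- \frac{13}{101}\right) = \frac{291317}{16766}$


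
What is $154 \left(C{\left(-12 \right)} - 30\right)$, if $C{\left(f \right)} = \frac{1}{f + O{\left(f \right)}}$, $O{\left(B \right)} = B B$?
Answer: $- \frac{27713}{6} \approx -4618.8$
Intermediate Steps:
$O{\left(B \right)} = B^{2}$
$C{\left(f \right)} = \frac{1}{f + f^{2}}$
$154 \left(C{\left(-12 \right)} - 30\right) = 154 \left(\frac{1}{\left(-12\right) \left(1 - 12\right)} - 30\right) = 154 \left(- \frac{1}{12 \left(-11\right)} - 30\right) = 154 \left(\left(- \frac{1}{12}\right) \left(- \frac{1}{11}\right) - 30\right) = 154 \left(\frac{1}{132} - 30\right) = 154 \left(- \frac{3959}{132}\right) = - \frac{27713}{6}$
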